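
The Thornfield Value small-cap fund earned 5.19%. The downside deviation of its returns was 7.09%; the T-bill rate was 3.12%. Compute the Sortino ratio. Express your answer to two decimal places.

0.29

Sortino = (Rp − Rf) / σd = (5.19% − 3.12%) / 7.09% = 2.07% / 7.09% = 0.2920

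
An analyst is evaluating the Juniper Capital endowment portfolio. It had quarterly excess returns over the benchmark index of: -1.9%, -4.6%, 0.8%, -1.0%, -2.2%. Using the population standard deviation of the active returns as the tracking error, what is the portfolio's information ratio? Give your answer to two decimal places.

Mean return r̄ = -8.90 / 5 = -1.7800%
Σ(r − r̄)² = (-1.9 − (-1.7800))² + (-4.6 − (-1.7800))² + (0.8 − (-1.7800))² + … = 15.4080
population σ = √(15.4080 / 5) = √3.0816 = 1.7554%
IR = r̄ / tracking error = -1.7800 / 1.7554 = -1.0140

-1.01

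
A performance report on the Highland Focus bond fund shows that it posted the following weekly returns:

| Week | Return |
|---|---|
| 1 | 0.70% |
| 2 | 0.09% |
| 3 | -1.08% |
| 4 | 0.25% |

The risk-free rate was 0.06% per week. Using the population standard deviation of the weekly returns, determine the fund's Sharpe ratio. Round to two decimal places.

Mean return r̄ = -0.040 / 4 = -0.0100%
Σ(r − r̄)² = 1.7266; population σ = √(1.7266/4) = 0.6570%
Sharpe = (r̄ − rf) / σ = (-0.0100 − 0.06) / 0.6570 = -0.0700 / 0.6570 = -0.1065

-0.11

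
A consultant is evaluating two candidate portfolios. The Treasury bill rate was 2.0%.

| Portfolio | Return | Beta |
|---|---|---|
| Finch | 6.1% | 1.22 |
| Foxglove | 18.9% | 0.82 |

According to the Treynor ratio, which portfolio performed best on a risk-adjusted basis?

Foxglove

Finch: Treynor = (6.1% − 2.0%) / 1.22 = 3.361
Foxglove: Treynor = (18.9% − 2.0%) / 0.82 = 20.610
Highest: Foxglove (20.610).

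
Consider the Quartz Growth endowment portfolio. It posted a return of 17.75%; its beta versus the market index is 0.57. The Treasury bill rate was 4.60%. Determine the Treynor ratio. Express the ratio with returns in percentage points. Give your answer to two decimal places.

23.07

Treynor = (Rp − Rf) / β = (17.75% − 4.60%) / 0.57 = 13.15 / 0.57 = 23.0702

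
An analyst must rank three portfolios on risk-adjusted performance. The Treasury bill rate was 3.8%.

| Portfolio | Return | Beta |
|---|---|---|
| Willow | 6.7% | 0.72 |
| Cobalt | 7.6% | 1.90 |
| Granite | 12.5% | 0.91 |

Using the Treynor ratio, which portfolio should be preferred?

Granite

Willow: Treynor = (6.7% − 3.8%) / 0.72 = 4.028
Cobalt: Treynor = (7.6% − 3.8%) / 1.90 = 2.000
Granite: Treynor = (12.5% − 3.8%) / 0.91 = 9.560
Highest: Granite (9.560).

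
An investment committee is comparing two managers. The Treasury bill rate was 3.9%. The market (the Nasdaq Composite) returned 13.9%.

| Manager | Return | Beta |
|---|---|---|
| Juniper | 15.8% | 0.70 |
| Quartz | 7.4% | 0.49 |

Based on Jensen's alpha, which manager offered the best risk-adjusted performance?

Juniper: α = 15.8% − [3.9% + 0.70 × (13.9% − 3.9%)] = 4.900
Quartz: α = 7.4% − [3.9% + 0.49 × (13.9% − 3.9%)] = -1.400
Highest: Juniper (4.900).

Juniper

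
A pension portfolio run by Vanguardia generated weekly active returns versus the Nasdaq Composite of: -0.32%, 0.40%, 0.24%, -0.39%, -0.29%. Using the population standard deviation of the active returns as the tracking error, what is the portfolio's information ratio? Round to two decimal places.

-0.22

Mean return r̄ = -0.360 / 5 = -0.0720%
Σ(r − r̄)² = 0.5303; population σ = √(0.5303/5) = 0.3257%
IR = r̄ / tracking error = -0.0720 / 0.3257 = -0.2211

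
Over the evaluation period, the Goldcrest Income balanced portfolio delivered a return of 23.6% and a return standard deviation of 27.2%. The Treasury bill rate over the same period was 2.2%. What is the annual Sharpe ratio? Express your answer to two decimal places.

Sharpe = (Rp − Rf) / σp = (23.6% − 2.2%) / 27.2% = 21.40% / 27.2% = 0.7868

0.79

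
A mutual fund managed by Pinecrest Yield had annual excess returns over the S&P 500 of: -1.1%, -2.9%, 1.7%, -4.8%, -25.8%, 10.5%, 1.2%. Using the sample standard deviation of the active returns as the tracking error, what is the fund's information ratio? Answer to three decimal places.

Mean return μ = -21.20 / 7 = -3.0286%
Sample std dev = √[748.6743 / 6] = 11.1705%
IR = μ / tracking error = -3.0286 / 11.1705 = -0.2711

-0.271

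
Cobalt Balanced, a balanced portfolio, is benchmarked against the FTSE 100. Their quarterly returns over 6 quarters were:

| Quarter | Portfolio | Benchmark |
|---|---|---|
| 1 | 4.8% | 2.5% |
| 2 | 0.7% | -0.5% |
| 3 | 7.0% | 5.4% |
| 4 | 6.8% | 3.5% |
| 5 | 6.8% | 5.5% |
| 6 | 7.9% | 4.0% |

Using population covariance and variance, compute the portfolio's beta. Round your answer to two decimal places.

r̄p = 5.6667%,  r̄m = 3.4000%
Cov = Σ(rp − r̄p)(rm − r̄m) / 6 = 4.4417
Var(rm) = Σ(rm − r̄m)² / 6 = 4.1333
β = Cov / Var = 4.4417 / 4.1333 = 1.0746

1.07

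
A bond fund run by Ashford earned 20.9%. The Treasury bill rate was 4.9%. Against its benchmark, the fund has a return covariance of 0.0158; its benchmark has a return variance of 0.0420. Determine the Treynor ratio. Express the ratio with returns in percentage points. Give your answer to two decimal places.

β = Cov / Var = 0.0158 / 0.0420 = 0.3762
Treynor = (Rp − Rf) / β = (20.9% − 4.9%) / 0.3762 = 16.00 / 0.3762 = 42.5306

42.53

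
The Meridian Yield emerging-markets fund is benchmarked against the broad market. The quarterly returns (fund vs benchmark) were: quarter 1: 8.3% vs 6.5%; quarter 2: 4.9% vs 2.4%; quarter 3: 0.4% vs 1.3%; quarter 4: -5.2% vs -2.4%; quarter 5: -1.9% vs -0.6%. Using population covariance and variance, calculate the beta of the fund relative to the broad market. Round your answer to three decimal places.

1.551

r̄p = 1.3000%,  r̄m = 1.4400%
Cov = Σ(rp − r̄p)(rm − r̄m) / 5 = 14.0980
Var(rm) = Σ(rm − r̄m)² / 5 = 9.0904
β = Cov / Var = 14.0980 / 9.0904 = 1.5509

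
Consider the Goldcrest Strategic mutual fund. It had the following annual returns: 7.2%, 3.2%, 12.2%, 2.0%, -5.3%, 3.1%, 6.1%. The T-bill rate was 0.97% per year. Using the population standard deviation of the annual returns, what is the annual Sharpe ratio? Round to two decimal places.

μ = (7.2 + 3.2 + 12.2 + 2 − 5.3 + 3.1 + 6.1) / 7 = 28.50 / 7 = 4.0714%
Σ(r − μ)² = (7.2 − 4.0714)² + (3.2 − 4.0714)² + (12.2 − 4.0714)² + … = 173.7943
σ = √[173.7943 / 7] = 4.9827%
Sharpe = (μ − rf) / σ = (4.0714 − 0.97) / 4.9827 = 3.1014 / 4.9827 = 0.6224

0.62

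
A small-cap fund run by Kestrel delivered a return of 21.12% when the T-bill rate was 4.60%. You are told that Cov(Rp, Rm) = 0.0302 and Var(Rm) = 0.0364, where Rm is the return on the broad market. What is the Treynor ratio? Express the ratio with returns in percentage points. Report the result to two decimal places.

19.91

β = Cov / Var = 0.0302 / 0.0364 = 0.8297
Treynor = (Rp − Rf) / β = (21.12% − 4.60%) / 0.8297 = 16.52 / 0.8297 = 19.9108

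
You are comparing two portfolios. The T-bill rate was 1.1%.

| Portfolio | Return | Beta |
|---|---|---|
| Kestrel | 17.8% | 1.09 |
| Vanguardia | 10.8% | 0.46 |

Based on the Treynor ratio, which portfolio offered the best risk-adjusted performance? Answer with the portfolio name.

Kestrel: Treynor = (17.8% − 1.1%) / 1.09 = 15.321
Vanguardia: Treynor = (10.8% − 1.1%) / 0.46 = 21.087
Highest: Vanguardia (21.087).

Vanguardia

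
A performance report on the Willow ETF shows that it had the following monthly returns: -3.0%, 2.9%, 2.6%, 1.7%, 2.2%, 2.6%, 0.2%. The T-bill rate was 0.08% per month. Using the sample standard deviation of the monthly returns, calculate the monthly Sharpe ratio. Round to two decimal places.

0.59

r̄ = (-3 + 2.9 + 2.6 + 1.7 + 2.2 + 2.6 + 0.2) / 7 = 9.20 / 7 = 1.3143%
Sample std dev = √[26.6086 / 6] = 2.1059%
Sharpe = (r̄ − rf) / σ = (1.3143 − 0.08) / 2.1059 = 1.2343 / 2.1059 = 0.5861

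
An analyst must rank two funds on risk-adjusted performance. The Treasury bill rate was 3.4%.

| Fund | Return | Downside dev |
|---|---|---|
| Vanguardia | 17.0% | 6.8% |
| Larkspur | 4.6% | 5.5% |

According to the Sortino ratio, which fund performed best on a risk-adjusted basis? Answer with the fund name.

Vanguardia: Sortino ratio = (17.0% − 3.4%) / 6.8% = 2.000
Larkspur: Sortino ratio = (4.6% − 3.4%) / 5.5% = 0.218
Highest: Vanguardia (2.000).

Vanguardia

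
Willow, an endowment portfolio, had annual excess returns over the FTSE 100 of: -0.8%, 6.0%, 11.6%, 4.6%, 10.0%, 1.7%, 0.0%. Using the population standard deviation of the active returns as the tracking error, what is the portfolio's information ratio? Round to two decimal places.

r̄ = (-0.8 + 6 + 11.6 + 4.6 + 10 + 1.7 + 0) / 7 = 4.7286%
Σ(r − r̄)² = (-0.8 − 4.7286)² + (6 − 4.7286)² + … = 138.7343
σ = √[138.7343 / 7] = 4.4519%
IR = r̄ / tracking error = 4.7286 / 4.4519 = 1.0622

1.06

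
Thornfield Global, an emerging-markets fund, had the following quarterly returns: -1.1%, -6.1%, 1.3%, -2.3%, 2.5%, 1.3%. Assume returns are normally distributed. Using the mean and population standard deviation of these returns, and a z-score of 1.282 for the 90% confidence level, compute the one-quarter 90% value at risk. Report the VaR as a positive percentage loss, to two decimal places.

r̄ = (-1.1 − 6.1 + 1.3 − 2.3 + 2.5 + 1.3) / 6 = -0.7333%
Population std dev = √[50.1133 / 6] = 2.8900%
VaR = −(r̄ − z·σ) = −(-0.7333 − 1.282 × 2.8900) = −(-4.4383) = 4.4383%

4.44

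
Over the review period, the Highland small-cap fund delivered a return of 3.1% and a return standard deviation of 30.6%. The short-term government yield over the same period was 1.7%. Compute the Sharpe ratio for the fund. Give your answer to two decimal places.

Sharpe = (Rp − Rf) / σp = (3.1% − 1.7%) / 30.6% = 1.40% / 30.6% = 0.0458

0.05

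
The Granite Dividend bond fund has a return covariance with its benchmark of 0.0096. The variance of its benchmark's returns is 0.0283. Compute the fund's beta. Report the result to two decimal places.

β = Cov(Rp, Rm) / Var(Rm) = 0.0096 / 0.0283 = 0.3392

0.34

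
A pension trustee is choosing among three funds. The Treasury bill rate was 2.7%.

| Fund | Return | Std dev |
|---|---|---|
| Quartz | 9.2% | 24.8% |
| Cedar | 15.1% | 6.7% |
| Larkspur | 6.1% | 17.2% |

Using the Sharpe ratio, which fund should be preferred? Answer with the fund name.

Cedar

Quartz: Sharpe ratio = (9.2% − 2.7%) / 24.8% = 0.262
Cedar: Sharpe ratio = (15.1% − 2.7%) / 6.7% = 1.851
Larkspur: Sharpe ratio = (6.1% − 2.7%) / 17.2% = 0.198
Highest: Cedar (1.851).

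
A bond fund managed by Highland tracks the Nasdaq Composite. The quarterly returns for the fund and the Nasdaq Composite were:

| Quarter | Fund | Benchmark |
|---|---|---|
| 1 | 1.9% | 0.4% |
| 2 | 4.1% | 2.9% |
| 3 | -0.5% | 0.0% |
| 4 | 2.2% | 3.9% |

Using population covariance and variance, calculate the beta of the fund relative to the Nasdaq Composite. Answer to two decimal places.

r̄p = 1.9250%,  r̄m = 1.8000%
Cov = Σ(rp − r̄p)(rm − r̄m) / 4 = 1.8425
Var(rm) = Σ(rm − r̄m)² / 4 = 2.7050
β = Cov / Var = 1.8425 / 2.7050 = 0.6811

0.68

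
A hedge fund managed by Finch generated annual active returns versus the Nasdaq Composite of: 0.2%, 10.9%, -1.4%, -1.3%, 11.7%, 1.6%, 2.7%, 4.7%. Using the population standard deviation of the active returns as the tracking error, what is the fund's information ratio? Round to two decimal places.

0.76

Mean return r̄ = 29.10 / 8 = 3.6375%
Population std dev = √[185.4788 / 8] = 4.8151%
IR = r̄ / tracking error = 3.6375 / 4.8151 = 0.7554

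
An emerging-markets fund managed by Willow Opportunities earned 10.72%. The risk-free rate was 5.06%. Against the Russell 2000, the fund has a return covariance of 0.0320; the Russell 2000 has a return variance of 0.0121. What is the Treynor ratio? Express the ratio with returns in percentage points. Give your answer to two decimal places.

2.14

β = Cov / Var = 0.0320 / 0.0121 = 2.6446
Treynor = (Rp − Rf) / β = (10.72% − 5.06%) / 2.6446 = 5.66 / 2.6446 = 2.1402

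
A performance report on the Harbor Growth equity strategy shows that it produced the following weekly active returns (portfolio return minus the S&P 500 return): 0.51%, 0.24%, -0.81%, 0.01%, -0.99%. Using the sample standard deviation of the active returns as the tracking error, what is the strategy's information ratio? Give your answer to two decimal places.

-0.32

μ = (0.51 + 0.24 − 0.81 + 0.01 − 0.99) / 5 = -0.2080%
Sample σ = √[Σ(r − μ)² / 4] = √[1.7377 / 4] = √0.4344 = 0.6591%
IR = μ / tracking error = -0.2080 / 0.6591 = -0.3156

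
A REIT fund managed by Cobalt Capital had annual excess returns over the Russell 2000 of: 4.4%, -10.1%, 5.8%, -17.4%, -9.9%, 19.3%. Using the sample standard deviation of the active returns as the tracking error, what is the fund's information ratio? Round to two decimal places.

Mean return r̄ = -7.90 / 6 = -1.3167%
Σ(r − r̄)² = 917.8683; sample σ = √(917.8683/5) = 13.5489%
IR = r̄ / tracking error = -1.3167 / 13.5489 = -0.0972

-0.10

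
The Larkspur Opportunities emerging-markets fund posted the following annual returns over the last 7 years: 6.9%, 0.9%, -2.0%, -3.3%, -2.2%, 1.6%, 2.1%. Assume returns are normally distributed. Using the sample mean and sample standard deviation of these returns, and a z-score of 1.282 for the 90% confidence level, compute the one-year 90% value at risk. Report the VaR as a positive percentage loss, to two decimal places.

3.90

r̄ = (6.9 + 0.9 − 2 − 3.3 − 2.2 + 1.6 + 2.1) / 7 = 0.5714%
Σ(r − r̄)² = (6.9 − 0.5714)² + (0.9 − 0.5714)² + … = 72.8343
sample σ = √(72.8343 / 6) = √12.1391 = 3.4841%
VaR = −(r̄ − z·σ) = −(0.5714 − 1.282 × 3.4841) = −(-3.8952) = 3.8952%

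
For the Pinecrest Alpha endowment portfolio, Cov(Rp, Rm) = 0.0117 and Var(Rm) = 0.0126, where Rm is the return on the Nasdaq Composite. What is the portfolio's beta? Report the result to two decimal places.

0.93

β = Cov(Rp, Rm) / Var(Rm) = 0.0117 / 0.0126 = 0.9286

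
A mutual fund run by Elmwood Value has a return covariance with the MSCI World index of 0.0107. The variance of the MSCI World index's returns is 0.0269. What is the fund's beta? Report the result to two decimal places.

0.40

β = Cov(Rp, Rm) / Var(Rm) = 0.0107 / 0.0269 = 0.3978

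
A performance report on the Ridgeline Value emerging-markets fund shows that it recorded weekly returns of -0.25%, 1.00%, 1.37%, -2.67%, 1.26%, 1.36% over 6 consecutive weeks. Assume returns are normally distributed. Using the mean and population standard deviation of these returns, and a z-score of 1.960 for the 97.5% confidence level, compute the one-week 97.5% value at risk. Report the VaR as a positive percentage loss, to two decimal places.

r̄ = (-0.25 + 1 + 1.37 − 2.67 + 1.26 + 1.36) / 6 = 0.3450%
Σ(r − r̄)² = 12.7914; population σ = √(12.7914/6) = 1.4601%
VaR = −(r̄ − z·σ) = −(0.3450 − 1.960 × 1.4601) = −(-2.5168) = 2.5168%

2.52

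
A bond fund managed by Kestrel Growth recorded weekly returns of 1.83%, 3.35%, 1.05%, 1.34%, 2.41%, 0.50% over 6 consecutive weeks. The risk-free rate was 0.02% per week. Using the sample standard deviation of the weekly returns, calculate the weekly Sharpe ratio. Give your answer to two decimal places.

μ = (1.83 + 3.35 + 1.05 + 1.34 + 2.41 + 0.5) / 6 = 10.480 / 6 = 1.7467%
Sample std dev = √[5.2225 / 5] = 1.0220%
Sharpe = (μ − rf) / σ = (1.7467 − 0.02) / 1.0220 = 1.7267 / 1.0220 = 1.6895

1.69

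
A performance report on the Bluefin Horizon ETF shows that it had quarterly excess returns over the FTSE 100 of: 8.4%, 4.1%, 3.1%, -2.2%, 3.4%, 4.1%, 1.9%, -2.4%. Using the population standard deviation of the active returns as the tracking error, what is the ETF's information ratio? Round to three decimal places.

μ = (8.4 + 4.1 + 3.1 − 2.2 + 3.4 + 4.1 + 1.9 − 2.4) / 8 = 20.40 / 8 = 2.5500%
Σ(r − μ)² = (8.4 − 2.5500)² + (4.1 − 2.5500)² + (3.1 − 2.5500)² + … = 87.5400
σ = √[87.5400 / 8] = 3.3079%
IR = μ / tracking error = 2.5500 / 3.3079 = 0.7709

0.771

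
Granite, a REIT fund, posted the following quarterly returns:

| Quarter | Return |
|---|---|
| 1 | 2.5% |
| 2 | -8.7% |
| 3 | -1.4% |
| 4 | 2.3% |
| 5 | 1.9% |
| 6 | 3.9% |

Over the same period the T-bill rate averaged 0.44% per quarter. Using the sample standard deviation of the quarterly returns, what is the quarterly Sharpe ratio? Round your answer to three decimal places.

-0.077

Mean return μ = 0.50 / 6 = 0.0833%
Sample std dev = √[107.9683 / 5] = 4.6469%
Sharpe = (μ − rf) / σ = (0.0833 − 0.44) / 4.6469 = -0.3567 / 4.6469 = -0.0768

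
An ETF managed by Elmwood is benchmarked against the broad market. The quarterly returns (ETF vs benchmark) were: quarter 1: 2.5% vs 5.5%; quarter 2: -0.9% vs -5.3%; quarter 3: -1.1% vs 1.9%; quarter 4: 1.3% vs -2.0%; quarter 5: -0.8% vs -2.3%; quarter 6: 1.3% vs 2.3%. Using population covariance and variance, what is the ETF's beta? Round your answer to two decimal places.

r̄p = 0.3833%,  r̄m = 0.0167%
Cov = Σ(rp − r̄p)(rm − r̄m) / 6 = 3.1036
Var(rm) = Σ(rm − r̄m)² / 6 = 12.7547
β = Cov / Var = 3.1036 / 12.7547 = 0.2433

0.24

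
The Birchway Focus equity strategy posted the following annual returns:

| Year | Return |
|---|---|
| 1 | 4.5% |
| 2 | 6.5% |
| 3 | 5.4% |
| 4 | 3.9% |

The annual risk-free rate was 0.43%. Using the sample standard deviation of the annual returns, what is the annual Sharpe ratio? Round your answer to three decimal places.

Mean return r̄ = 20.30 / 4 = 5.0750%
Sample std dev = √[3.8475 / 3] = 1.1325%
Sharpe = (r̄ − rf) / σ = (5.0750 − 0.43) / 1.1325 = 4.6450 / 1.1325 = 4.1015

4.102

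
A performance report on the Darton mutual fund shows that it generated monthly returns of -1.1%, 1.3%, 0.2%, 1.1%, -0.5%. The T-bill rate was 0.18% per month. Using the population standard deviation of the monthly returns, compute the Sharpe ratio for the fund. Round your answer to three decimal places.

Mean return μ = 1.00 / 5 = 0.2000%
Σ(r − μ)² = (-1.1 − 0.2000)² + (1.3 − 0.2000)² + … = 4.2000
population σ = √(4.2000 / 5) = √0.8400 = 0.9165%
Sharpe = (μ − rf) / σ = (0.2000 − 0.18) / 0.9165 = 0.0200 / 0.9165 = 0.0218

0.022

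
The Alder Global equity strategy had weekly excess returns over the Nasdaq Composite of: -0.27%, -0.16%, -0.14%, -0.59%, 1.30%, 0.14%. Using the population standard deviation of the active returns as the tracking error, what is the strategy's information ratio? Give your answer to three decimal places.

r̄ = (-0.27 − 0.16 − 0.14 − 0.59 + 1.3 + 0.14) / 6 = 0.280 / 6 = 0.0467%
Population σ = √[Σ(r − r̄)² / 6] = √[2.1627 / 6] = √0.3605 = 0.6004%
IR = r̄ / tracking error = 0.0467 / 0.6004 = 0.0778

0.078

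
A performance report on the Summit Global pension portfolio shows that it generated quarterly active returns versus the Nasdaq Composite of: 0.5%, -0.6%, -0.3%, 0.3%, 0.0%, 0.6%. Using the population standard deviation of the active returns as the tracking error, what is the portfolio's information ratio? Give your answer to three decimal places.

0.194

μ = (0.5 − 0.6 − 0.3 + 0.3 + 0 + 0.6) / 6 = 0.0833%
Σ(r − μ)² = 1.1083; population σ = √(1.1083/6) = 0.4298%
IR = μ / tracking error = 0.0833 / 0.4298 = 0.1938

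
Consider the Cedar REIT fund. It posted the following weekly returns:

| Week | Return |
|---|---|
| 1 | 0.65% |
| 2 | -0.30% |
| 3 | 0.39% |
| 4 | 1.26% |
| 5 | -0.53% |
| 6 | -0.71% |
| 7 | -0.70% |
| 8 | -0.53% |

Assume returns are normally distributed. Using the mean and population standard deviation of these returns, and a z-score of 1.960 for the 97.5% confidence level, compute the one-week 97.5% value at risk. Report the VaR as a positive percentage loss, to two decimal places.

μ = (0.65 − 0.3 + 0.39 + 1.26 − 0.53 − 0.71 − 0.7 − 0.53) / 8 = -0.0588%
Population σ = √[Σ(r − μ)² / 8] = √[3.7805 / 8] = √0.4726 = 0.6875%
VaR = −(μ − z·σ) = −(-0.0588 − 1.960 × 0.6875) = −(-1.4063) = 1.4063%

1.41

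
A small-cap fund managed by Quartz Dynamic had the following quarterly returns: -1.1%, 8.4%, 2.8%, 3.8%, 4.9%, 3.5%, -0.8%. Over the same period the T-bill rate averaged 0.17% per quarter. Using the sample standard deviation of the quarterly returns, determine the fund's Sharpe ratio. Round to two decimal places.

r̄ = (-1.1 + 8.4 + 2.8 + 3.8 + 4.9 + 3.5 − 0.8) / 7 = 21.50 / 7 = 3.0714%
Σ(r − r̄)² = 64.9143; sample σ = √(64.9143/6) = 3.2892%
Sharpe = (r̄ − rf) / σ = (3.0714 − 0.17) / 3.2892 = 2.9014 / 3.2892 = 0.8821

0.88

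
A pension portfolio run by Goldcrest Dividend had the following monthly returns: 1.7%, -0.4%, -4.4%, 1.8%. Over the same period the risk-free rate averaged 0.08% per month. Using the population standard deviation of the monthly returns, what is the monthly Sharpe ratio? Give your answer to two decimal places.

-0.16

Mean return μ = -1.30 / 4 = -0.3250%
Σ(r − μ)² = 25.2275; population σ = √(25.2275/4) = 2.5113%
Sharpe = (μ − rf) / σ = (-0.3250 − 0.08) / 2.5113 = -0.4050 / 2.5113 = -0.1613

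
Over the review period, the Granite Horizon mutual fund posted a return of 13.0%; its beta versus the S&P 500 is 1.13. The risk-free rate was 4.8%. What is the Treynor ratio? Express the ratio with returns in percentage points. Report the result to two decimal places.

7.26

Treynor = (Rp − Rf) / β = (13.0% − 4.8%) / 1.13 = 8.20 / 1.13 = 7.2566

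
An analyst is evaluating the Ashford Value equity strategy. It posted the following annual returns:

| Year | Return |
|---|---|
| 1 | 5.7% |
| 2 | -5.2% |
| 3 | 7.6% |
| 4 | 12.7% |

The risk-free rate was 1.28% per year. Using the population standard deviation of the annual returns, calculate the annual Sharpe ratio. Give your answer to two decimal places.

Mean return r̄ = 20.80 / 4 = 5.2000%
Population std dev = √[170.4200 / 4] = 6.5273%
Sharpe = (r̄ − rf) / σ = (5.2000 − 1.28) / 6.5273 = 3.9200 / 6.5273 = 0.6006

0.60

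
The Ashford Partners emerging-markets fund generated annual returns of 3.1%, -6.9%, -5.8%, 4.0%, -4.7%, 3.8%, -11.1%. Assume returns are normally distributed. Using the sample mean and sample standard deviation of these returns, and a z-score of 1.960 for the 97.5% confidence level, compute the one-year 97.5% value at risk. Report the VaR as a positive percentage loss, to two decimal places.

14.45

μ = (3.1 − 6.9 − 5.8 + 4 − 4.7 + 3.8 − 11.1) / 7 = -17.60 / 7 = -2.5143%
Σ(r − μ)² = (3.1 − (-2.5143))² + (-6.9 − (-2.5143))² + (-5.8 − (-2.5143))² + … = 222.3486
sample σ = √(222.3486 / 6) = √37.0581 = 6.0875%
VaR = −(μ − z·σ) = −(-2.5143 − 1.960 × 6.0875) = −(-14.4458) = 14.4458%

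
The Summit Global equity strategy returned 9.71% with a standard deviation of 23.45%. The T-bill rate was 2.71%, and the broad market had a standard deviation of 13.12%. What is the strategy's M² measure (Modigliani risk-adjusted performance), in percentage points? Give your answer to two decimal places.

6.63

Sharpe = (Rp − Rf) / σp = (9.71% − 2.71%) / 23.45% = 0.2985
M² = Rf + Sharpe × σm = 2.71% + 0.2985 × 13.12% = 6.6263%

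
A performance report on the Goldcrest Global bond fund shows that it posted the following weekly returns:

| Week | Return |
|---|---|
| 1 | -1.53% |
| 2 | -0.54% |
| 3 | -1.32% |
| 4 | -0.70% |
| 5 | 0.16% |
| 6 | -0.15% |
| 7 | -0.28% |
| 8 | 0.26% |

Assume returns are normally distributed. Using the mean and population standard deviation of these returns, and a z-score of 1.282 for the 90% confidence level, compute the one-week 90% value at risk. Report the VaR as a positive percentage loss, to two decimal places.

Mean return r̄ = -4.100 / 8 = -0.5125%
Σ(r − r̄)² = (-1.53 − (-0.5125))² + (-0.54 − (-0.5125))² + (-1.32 − (-0.5125))² + … = 2.9578
population σ = √(2.9578 / 8) = √0.3697 = 0.6080%
VaR = −(r̄ − z·σ) = −(-0.5125 − 1.282 × 0.6080) = −(-1.2920) = 1.2920%

1.29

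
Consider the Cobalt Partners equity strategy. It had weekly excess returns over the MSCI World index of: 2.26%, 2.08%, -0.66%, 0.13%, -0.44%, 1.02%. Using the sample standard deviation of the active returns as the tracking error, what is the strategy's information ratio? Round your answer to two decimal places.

0.58

r̄ = (2.26 + 2.08 − 0.66 + 0.13 − 0.44 + 1.02) / 6 = 4.390 / 6 = 0.7317%
Σ(r − r̄)² = (2.26 − 0.7317)² + (2.08 − 0.7317)² + … = 7.9085
sample σ = √(7.9085 / 5) = √1.5817 = 1.2577%
IR = r̄ / tracking error = 0.7317 / 1.2577 = 0.5818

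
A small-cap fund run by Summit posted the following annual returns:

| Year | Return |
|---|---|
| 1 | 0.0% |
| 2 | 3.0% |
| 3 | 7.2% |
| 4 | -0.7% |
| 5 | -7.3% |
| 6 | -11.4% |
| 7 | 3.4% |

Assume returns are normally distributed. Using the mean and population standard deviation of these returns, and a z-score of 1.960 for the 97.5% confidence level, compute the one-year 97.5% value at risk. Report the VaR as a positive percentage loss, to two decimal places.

r̄ = (0 + 3 + 7.2 − 0.7 − 7.3 − 11.4 + 3.4) / 7 = -0.8286%
Σ(r − r̄)² = (0 − (-0.8286))² + (3 − (-0.8286))² + … = 251.3343
population σ = √(251.3343 / 7) = √35.9049 = 5.9921%
VaR = −(r̄ − z·σ) = −(-0.8286 − 1.960 × 5.9921) = −(-12.5731) = 12.5731%

12.57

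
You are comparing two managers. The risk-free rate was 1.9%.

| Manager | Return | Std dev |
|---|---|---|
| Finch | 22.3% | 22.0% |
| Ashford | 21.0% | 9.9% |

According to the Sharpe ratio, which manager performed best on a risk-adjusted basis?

Finch: Sharpe ratio = (22.3% − 1.9%) / 22.0% = 0.927
Ashford: Sharpe ratio = (21.0% − 1.9%) / 9.9% = 1.929
Highest: Ashford (1.929).

Ashford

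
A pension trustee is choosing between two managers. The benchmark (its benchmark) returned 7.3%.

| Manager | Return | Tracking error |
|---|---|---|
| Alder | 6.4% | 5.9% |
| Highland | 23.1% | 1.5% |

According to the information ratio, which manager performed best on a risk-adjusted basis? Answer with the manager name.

Highland

Alder: IR = (6.4% − 7.3%) / 5.9% = -0.153
Highland: IR = (23.1% − 7.3%) / 1.5% = 10.533
Highest: Highland (10.533).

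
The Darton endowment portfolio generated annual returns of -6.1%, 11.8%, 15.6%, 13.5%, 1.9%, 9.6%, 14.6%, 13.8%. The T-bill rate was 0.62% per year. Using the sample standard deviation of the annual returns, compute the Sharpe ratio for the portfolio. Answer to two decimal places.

Mean return μ = 74.70 / 8 = 9.3375%
Sample std dev = √[403.9188 / 7] = 7.5962%
Sharpe = (μ − rf) / σ = (9.3375 − 0.62) / 7.5962 = 8.7175 / 7.5962 = 1.1476

1.15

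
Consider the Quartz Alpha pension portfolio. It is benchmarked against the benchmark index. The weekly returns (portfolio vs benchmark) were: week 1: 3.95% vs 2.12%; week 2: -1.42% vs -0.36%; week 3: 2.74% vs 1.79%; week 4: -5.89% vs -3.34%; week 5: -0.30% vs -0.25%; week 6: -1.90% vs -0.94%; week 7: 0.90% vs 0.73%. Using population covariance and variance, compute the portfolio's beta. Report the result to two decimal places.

1.76

r̄p = -0.2743%,  r̄m = -0.0357%
Cov = Σ(rp − r̄p)(rm − r̄m) / 7 = 5.1303
Var(rm) = Σ(rm − r̄m)² / 7 = 2.9220
β = Cov / Var = 5.1303 / 2.9220 = 1.7557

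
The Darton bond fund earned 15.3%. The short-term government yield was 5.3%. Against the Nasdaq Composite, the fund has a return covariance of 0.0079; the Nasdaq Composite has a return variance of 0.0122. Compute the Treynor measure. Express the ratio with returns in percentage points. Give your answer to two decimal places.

β = Cov / Var = 0.0079 / 0.0122 = 0.6475
Treynor = (Rp − Rf) / β = (15.3% − 5.3%) / 0.6475 = 10.00 / 0.6475 = 15.4440

15.44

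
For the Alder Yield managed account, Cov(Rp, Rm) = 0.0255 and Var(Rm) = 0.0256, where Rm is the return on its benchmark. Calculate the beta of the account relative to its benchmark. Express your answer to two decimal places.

1.00

β = Cov(Rp, Rm) / Var(Rm) = 0.0255 / 0.0256 = 0.9961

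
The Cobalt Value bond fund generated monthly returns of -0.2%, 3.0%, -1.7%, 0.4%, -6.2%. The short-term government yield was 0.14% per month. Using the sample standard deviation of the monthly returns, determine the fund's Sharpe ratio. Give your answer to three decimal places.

r̄ = (-0.2 + 3 − 1.7 + 0.4 − 6.2) / 5 = -4.70 / 5 = -0.9400%
Σ(r − r̄)² = (-0.2 − (-0.9400))² + (3 − (-0.9400))² + … = 46.1120
σ = √[46.1120 / 4] = 3.3953%
Sharpe = (r̄ − rf) / σ = (-0.9400 − 0.14) / 3.3953 = -1.0800 / 3.3953 = -0.3181

-0.318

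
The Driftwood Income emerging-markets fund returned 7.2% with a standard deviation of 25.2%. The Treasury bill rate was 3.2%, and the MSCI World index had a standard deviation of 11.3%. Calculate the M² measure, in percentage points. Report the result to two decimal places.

Sharpe = (Rp − Rf) / σp = (7.2% − 3.2%) / 25.2% = 0.1587
M² = Rf + Sharpe × σm = 3.2% + 0.1587 × 11.3% = 4.9933%

4.99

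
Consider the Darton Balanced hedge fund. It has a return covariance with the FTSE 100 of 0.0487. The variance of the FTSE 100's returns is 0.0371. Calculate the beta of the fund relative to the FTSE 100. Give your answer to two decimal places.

β = Cov(Rp, Rm) / Var(Rm) = 0.0487 / 0.0371 = 1.3127

1.31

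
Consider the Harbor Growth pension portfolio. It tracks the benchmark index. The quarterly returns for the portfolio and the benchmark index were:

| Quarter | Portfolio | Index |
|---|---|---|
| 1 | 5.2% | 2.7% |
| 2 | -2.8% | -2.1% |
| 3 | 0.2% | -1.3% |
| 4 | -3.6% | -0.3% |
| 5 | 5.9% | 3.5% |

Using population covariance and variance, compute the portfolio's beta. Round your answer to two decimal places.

1.59

r̄p = 0.9800%,  r̄m = 0.5000%
Cov = Σ(rp − r̄p)(rm − r̄m) / 5 = 7.7880
Var(rm) = Σ(rm − r̄m)² / 5 = 4.8960
β = Cov / Var = 7.7880 / 4.8960 = 1.5907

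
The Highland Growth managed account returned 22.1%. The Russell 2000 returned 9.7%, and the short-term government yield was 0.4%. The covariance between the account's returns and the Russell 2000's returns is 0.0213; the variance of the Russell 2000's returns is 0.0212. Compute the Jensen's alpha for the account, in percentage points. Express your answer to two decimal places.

12.36

β = Cov / Var = 0.0213 / 0.0212 = 1.0047
E[R] = Rf + β(Rm − Rf) = 0.4% + 1.0047 × (9.7% − 0.4%) = 9.7437%
α = Rp − E[R] = 22.1% − 9.7437% = 12.3563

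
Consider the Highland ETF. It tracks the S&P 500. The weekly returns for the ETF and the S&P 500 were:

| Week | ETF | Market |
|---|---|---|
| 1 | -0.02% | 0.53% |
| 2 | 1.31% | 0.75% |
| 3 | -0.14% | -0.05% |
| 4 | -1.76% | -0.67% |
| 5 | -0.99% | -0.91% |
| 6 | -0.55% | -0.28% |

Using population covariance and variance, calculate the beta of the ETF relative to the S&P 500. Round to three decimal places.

r̄p = -0.3583%,  r̄m = -0.1050%
Cov = Σ(rp − r̄p)(rm − r̄m) / 6 = 0.4979
Var(rm) = Σ(rm − r̄m)² / 6 = 0.3559
β = Cov / Var = 0.4979 / 0.3559 = 1.3990

1.399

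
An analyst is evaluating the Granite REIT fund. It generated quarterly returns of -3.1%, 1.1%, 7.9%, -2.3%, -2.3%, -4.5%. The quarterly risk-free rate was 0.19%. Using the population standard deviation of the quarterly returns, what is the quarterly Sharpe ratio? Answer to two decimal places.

μ = (-3.1 + 1.1 + 7.9 − 2.3 − 2.3 − 4.5) / 6 = -0.5333%
Population std dev = √[102.3533 / 6] = 4.1302%
Sharpe = (μ − rf) / σ = (-0.5333 − 0.19) / 4.1302 = -0.7233 / 4.1302 = -0.1751

-0.18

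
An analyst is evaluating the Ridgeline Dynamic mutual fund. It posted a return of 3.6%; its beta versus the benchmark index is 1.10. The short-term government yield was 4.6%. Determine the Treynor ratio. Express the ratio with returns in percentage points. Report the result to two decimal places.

Treynor = (Rp − Rf) / β = (3.6% − 4.6%) / 1.10 = -1.00 / 1.10 = -0.9091

-0.91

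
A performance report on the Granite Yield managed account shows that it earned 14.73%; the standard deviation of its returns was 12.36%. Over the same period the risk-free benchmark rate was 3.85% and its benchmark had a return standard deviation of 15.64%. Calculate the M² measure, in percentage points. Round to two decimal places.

17.62

Sharpe = (Rp − Rf) / σp = (14.73% − 3.85%) / 12.36% = 0.8803
M² = Rf + Sharpe × σm = 3.85% + 0.8803 × 15.64% = 17.6179%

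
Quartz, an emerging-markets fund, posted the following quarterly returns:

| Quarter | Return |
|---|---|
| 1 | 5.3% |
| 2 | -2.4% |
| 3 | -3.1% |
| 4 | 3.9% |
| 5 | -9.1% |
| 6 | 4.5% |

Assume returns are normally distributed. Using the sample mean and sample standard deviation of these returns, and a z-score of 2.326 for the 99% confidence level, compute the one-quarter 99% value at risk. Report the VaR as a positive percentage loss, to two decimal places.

r̄ = (5.3 − 2.4 − 3.1 + 3.9 − 9.1 + 4.5) / 6 = -0.1500%
Sample std dev = √[161.5950 / 5] = 5.6850%
VaR = −(r̄ − z·σ) = −(-0.1500 − 2.326 × 5.6850) = −(-13.3733) = 13.3733%

13.37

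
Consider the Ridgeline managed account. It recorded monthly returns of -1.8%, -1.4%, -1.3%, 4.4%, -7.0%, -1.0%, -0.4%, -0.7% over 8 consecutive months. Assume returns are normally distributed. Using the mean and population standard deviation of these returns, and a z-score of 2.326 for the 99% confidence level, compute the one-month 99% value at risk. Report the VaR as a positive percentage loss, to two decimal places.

Mean return r̄ = -9.20 / 8 = -1.1500%
Population std dev = √[66.3200 / 8] = 2.8792%
VaR = −(r̄ − z·σ) = −(-1.1500 − 2.326 × 2.8792) = −(-7.8470) = 7.8470%

7.85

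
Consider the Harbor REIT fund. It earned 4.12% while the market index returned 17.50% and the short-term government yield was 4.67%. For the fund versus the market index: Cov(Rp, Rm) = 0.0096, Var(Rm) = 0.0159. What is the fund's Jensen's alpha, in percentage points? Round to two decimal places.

β = Cov / Var = 0.0096 / 0.0159 = 0.6038
E[R] = Rf + β(Rm − Rf) = 4.67% + 0.6038 × (17.50% − 4.67%) = 12.4168%
α = Rp − E[R] = 4.12% − 12.4168% = -8.2968

-8.30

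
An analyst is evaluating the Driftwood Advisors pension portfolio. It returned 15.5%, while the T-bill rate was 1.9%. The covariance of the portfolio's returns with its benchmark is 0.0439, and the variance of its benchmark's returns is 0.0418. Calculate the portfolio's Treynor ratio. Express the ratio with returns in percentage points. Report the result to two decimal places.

12.95

β = Cov / Var = 0.0439 / 0.0418 = 1.0502
Treynor = (Rp − Rf) / β = (15.5% − 1.9%) / 1.0502 = 13.60 / 1.0502 = 12.9499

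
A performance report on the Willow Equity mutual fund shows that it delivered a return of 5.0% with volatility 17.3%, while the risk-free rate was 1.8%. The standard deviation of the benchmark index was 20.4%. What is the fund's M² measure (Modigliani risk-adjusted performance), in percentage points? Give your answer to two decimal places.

5.57

Sharpe = (Rp − Rf) / σp = (5.0% − 1.8%) / 17.3% = 0.1850
M² = Rf + Sharpe × σm = 1.8% + 0.1850 × 20.4% = 5.5740%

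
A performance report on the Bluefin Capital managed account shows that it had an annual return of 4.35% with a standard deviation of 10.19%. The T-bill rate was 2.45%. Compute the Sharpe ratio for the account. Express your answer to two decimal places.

Sharpe = (Rp − Rf) / σp = (4.35% − 2.45%) / 10.19% = 1.90% / 10.19% = 0.1865

0.19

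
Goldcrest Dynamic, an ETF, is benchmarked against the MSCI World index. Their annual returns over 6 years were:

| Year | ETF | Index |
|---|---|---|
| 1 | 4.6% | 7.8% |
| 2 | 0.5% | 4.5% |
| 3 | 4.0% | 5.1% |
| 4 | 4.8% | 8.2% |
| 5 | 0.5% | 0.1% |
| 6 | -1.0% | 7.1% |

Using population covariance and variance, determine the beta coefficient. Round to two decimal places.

r̄p = 2.2333%,  r̄m = 5.4667%
Cov = Σ(rp − r̄p)(rm − r̄m) / 6 = 2.9311
Var(rm) = Σ(rm − r̄m)² / 6 = 7.5756
β = Cov / Var = 2.9311 / 7.5756 = 0.3869

0.39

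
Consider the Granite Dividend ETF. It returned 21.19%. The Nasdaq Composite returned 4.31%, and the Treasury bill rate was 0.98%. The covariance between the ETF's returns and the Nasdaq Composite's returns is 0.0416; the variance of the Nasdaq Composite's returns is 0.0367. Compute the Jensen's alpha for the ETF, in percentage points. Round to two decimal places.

16.44

β = Cov / Var = 0.0416 / 0.0367 = 1.1335
E[R] = Rf + β(Rm − Rf) = 0.98% + 1.1335 × (4.31% − 0.98%) = 4.7546%
α = Rp − E[R] = 21.19% − 4.7546% = 16.4354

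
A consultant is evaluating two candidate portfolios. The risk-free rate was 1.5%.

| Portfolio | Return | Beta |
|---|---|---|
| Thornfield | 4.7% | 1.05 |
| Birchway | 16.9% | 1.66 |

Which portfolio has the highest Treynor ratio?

Birchway

Thornfield: Treynor = (4.7% − 1.5%) / 1.05 = 3.048
Birchway: Treynor = (16.9% − 1.5%) / 1.66 = 9.277
Highest: Birchway (9.277).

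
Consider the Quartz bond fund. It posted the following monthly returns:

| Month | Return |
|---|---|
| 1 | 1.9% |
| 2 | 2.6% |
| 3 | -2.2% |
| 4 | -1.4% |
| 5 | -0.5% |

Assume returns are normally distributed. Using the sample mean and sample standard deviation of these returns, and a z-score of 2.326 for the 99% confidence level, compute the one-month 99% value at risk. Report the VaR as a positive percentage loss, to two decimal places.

μ = (1.9 + 2.6 − 2.2 − 1.4 − 0.5) / 5 = 0.40 / 5 = 0.0800%
Sample std dev = √[17.3880 / 4] = 2.0849%
VaR = −(μ − z·σ) = −(0.0800 − 2.326 × 2.0849) = −(-4.7695) = 4.7695%

4.77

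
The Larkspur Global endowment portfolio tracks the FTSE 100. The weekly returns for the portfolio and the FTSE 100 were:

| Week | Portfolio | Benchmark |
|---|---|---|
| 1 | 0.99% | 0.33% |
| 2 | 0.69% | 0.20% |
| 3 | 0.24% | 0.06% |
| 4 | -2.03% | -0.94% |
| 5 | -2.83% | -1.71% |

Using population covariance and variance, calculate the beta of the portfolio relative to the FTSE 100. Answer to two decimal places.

1.93

r̄p = -0.5880%,  r̄m = -0.4120%
Cov = Σ(rp − r̄p)(rm − r̄m) / 5 = 1.2031
Var(rm) = Σ(rm − r̄m)² / 5 = 0.6223
β = Cov / Var = 1.2031 / 0.6223 = 1.9333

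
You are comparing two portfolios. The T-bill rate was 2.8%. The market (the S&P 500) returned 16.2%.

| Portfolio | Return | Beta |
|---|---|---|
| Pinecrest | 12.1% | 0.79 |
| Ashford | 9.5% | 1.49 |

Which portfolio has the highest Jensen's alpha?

Pinecrest: α = 12.1% − [2.8% + 0.79 × (16.2% − 2.8%)] = -1.286
Ashford: α = 9.5% − [2.8% + 1.49 × (16.2% − 2.8%)] = -13.266
Highest: Pinecrest (-1.286).

Pinecrest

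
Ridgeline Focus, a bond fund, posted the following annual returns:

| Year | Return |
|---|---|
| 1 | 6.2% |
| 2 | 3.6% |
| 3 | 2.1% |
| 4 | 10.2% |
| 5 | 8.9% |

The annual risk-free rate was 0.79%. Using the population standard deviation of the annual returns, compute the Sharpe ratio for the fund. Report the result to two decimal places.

1.77

μ = (6.2 + 3.6 + 2.1 + 10.2 + 8.9) / 5 = 31.00 / 5 = 6.2000%
Σ(r − μ)² = 46.8600; population σ = √(46.8600/5) = 3.0614%
Sharpe = (μ − rf) / σ = (6.2000 − 0.79) / 3.0614 = 5.4100 / 3.0614 = 1.7672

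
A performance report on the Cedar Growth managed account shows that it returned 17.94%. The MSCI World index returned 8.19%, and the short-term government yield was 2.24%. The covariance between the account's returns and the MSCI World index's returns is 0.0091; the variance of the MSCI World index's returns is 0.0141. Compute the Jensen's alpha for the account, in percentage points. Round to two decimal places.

11.86

β = Cov / Var = 0.0091 / 0.0141 = 0.6454
E[R] = Rf + β(Rm − Rf) = 2.24% + 0.6454 × (8.19% − 2.24%) = 6.0801%
α = Rp − E[R] = 17.94% − 6.0801% = 11.8599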